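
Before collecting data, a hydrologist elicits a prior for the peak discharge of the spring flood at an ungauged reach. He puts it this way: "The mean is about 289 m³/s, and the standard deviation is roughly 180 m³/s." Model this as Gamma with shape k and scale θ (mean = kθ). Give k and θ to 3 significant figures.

k ≈ 2.58, θ ≈ 112

For Gamma(k, scale θ): mean = kθ, variance = kθ², so CV = 1/√k.
CV = SD/mean = 180/289 = 0.6228, hence k = 1/CV² = 2.58.
Then θ = mean/k = 289/2.58 = 112.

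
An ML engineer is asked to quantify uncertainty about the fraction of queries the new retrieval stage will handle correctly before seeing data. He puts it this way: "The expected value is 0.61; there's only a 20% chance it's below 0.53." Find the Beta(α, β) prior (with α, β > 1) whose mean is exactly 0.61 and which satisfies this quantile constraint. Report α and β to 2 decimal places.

With mean 0.61 fixed, write α = 0.61s, β = 0.39s where s = α+β.
Need P(θ < 0.53) = 0.2 under Beta(0.61s, 0.39s). Normal approximation: (q−m)/√(m(1−m)/s) ≈ z_{0.2} = -0.842, so s ≈ 0.61·0.39·(-0.842)²/(0.53−0.61)² = 26.3.
At s = 26.3: P(θ<0.53) ≈ 0.198. Adjusting to match 0.2 gives s ≈ 25.89.
So α = 0.61·25.89 ≈ 15.79, β = 0.39·25.89 ≈ 10.10.

α ≈ 15.79, β ≈ 10.10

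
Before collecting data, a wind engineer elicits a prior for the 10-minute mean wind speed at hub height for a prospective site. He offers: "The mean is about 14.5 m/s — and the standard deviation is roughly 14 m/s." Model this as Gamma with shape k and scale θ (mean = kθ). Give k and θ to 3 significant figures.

For Gamma(k, scale θ): mean = kθ, variance = kθ², so CV = 1/√k.
CV = SD/mean = 14/14.5 = 0.9655, hence k = 1/CV² = 1.07.
Then θ = mean/k = 14.5/1.07 = 13.5.

k ≈ 1.07, θ ≈ 13.5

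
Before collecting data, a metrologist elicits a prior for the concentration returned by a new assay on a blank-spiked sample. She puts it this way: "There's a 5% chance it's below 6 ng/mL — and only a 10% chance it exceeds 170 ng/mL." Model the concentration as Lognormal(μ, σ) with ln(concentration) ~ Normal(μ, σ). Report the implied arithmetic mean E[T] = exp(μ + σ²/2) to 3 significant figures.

If T ~ Lognormal(μ,σ) then ln T ~ Normal(μ,σ), so the p-quantile of ln T is μ + z_p·σ.
ln(6) = 1.792 and ln(170) = 5.136; z_{0.05} = -1.645, z_{0.9} = 1.282.
σ = (5.136 − 1.792)/(1.282 − (-1.645)) = 1.143.
μ = 1.792 − (-1.645)·1.143 = 3.671.
E[T] = exp(μ + σ²/2) = exp(3.671 + 0.6529) = 75.5 ng/mL.

E[T] ≈ 75.5 ng/mL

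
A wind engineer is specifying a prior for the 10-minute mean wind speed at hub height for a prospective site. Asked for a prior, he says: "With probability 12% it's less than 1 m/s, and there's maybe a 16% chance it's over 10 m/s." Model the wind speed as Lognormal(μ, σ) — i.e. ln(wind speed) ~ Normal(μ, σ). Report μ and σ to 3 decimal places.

If T ~ Lognormal(μ,σ) then ln T ~ Normal(μ,σ), so the p-quantile of ln T is μ + z_p·σ.
ln(1) = 0 and ln(10) = 2.303; z_{0.12} = -1.175, z_{0.84} = 0.9945.
σ = (2.303 − 0)/(0.9945 − (-1.175)) = 1.061.
μ = 0 − (-1.175)·1.061 = 1.247.

μ ≈ 1.247, σ ≈ 1.061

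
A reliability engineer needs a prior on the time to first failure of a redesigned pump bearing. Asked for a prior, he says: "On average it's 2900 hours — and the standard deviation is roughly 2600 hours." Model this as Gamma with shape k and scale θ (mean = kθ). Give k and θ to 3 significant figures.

k ≈ 1.24, θ ≈ 2330

For Gamma(k, scale θ): mean = kθ, variance = kθ², so CV = 1/√k.
CV = SD/mean = 2600/2900 = 0.8966, hence k = 1/CV² = 1.24.
Then θ = mean/k = 2900/1.24 = 2330.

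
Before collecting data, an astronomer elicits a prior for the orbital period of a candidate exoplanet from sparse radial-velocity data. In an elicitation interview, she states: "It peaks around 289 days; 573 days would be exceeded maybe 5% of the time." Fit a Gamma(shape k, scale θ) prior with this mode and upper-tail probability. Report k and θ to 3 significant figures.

k ≈ 6.92, θ ≈ 48.8

Gamma(k,θ) with k>1 has mode (k−1)θ, so θ = 289/(k−1).
Need P(X < 573) = 0.95 with θ tied to k this way. Start at k = 2, θ = 289: P(X<573) ≈ 0.589.
Too low — raise k to concentrate. Iterating converges to k ≈ 6.92.
Then θ = 289/(6.92−1) ≈ 48.8.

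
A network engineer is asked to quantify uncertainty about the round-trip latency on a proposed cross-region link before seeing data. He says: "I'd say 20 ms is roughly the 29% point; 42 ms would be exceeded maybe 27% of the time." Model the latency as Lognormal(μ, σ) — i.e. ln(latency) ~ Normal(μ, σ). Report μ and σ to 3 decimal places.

If T ~ Lognormal(μ,σ) then ln T ~ Normal(μ,σ), so the p-quantile of ln T is μ + z_p·σ.
ln(20) = 2.996 and ln(42) = 3.738; z_{0.29} = -0.5534, z_{0.73} = 0.6128.
σ = (3.738 − 2.996)/(0.6128 − (-0.5534)) = 0.636.
μ = 2.996 − (-0.5534)·0.636 = 3.348.

μ ≈ 3.348, σ ≈ 0.636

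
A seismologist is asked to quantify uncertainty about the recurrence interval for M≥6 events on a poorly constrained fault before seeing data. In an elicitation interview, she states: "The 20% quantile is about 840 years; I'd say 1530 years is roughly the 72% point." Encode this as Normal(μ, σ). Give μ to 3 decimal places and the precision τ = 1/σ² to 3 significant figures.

μ = 1247.676, τ = 4.26e-06

For Normal(μ,σ), the p-quantile is μ + z_p·σ. Here z_{0.2} = -0.8416, z_{0.72} = 0.5828.
So 840 = μ − 0.8416σ and 1530 = μ + 0.5828σ.
Subtracting: σ = (1530 − 840)/(0.5828 − (-0.8416)) = 484.393.
Then μ = 840 − (-0.8416)·484.393 = 1247.676.
Precision τ = 1/σ² = 1/484.4² = 4.26e-06.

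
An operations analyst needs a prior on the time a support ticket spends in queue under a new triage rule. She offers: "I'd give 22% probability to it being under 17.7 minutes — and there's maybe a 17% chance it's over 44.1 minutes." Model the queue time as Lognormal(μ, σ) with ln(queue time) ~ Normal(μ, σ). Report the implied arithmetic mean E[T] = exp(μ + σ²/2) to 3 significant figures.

If T ~ Lognormal(μ,σ) then ln T ~ Normal(μ,σ), so the p-quantile of ln T is μ + z_p·σ.
ln(17.7) = 2.874 and ln(44.1) = 3.786; z_{0.22} = -0.7722, z_{0.83} = 0.9542.
σ = (3.786 − 2.874)/(0.9542 − (-0.7722)) = 0.529.
μ = 2.874 − (-0.7722)·0.529 = 3.282.
E[T] = exp(μ + σ²/2) = exp(3.282 + 0.1398) = 30.6 minutes.

E[T] ≈ 30.6 minutes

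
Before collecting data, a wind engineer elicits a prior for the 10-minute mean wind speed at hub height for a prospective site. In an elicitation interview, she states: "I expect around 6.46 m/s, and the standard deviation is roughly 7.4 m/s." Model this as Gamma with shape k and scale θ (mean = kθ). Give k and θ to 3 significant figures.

For Gamma(k, scale θ): mean = kθ, variance = kθ², so CV = 1/√k.
CV = SD/mean = 7.4/6.46 = 1.146, hence k = 1/CV² = 0.762.
Then θ = mean/k = 6.46/0.762 = 8.48.

k ≈ 0.762, θ ≈ 8.48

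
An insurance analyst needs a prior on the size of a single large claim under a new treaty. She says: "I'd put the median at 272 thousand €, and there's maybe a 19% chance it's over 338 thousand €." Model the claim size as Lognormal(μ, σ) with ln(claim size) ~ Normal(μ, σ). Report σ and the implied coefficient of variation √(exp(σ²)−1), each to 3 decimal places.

σ ≈ 0.247, CV ≈ 0.251

If T ~ Lognormal(μ,σ) then ln T ~ Normal(μ,σ), so the p-quantile of ln T is μ + z_p·σ.
ln(272) = 5.606 and ln(338) = 5.823; z_{0.5} = 0, z_{0.81} = 0.8779.
σ = (5.823 − 5.606)/(0.8779 − (0)) = 0.247.
μ = 5.606 − (0)·0.247 = 5.606.
CV = √(exp(σ²)−1) = √(exp(0.0612)−1) = 0.251.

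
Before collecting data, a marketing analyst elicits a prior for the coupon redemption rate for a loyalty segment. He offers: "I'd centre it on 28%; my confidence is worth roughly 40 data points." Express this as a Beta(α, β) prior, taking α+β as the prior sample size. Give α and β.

Under the effective-sample-size interpretation, Beta(α, β) has prior mean α/(α+β) and prior sample size α+β.
So α+β = 40 and α/(α+β) = 0.28, giving α = 0.28·40 = 11.2 and β = 40 − 11.2 = 28.8.

α = 11.2, β = 28.8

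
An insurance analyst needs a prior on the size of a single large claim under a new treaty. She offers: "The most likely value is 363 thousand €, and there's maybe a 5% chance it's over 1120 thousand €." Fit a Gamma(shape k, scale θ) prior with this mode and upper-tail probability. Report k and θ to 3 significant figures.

k ≈ 3.08, θ ≈ 175

Gamma(k,θ) with k>1 has mode (k−1)θ, so θ = 363/(k−1).
Need P(X < 1120) = 0.95 with θ tied to k this way. Start at k = 2, θ = 363: P(X<1120) ≈ 0.813.
Too low — raise k to concentrate. Iterating converges to k ≈ 3.08.
Then θ = 363/(3.08−1) ≈ 175.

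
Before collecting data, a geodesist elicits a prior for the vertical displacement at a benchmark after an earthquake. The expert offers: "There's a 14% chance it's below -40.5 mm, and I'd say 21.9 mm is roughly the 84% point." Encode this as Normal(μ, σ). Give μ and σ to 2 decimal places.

For Normal(μ,σ), the p-quantile is μ + z_p·σ. Here z_{0.14} = -1.08, z_{0.84} = 0.9945.
So -40.5 = μ − 1.08σ and 21.9 = μ + 0.9945σ.
Subtracting: σ = (21.9 − -40.5)/(0.9945 − (-1.08)) = 30.08.
Then μ = -40.5 − (-1.08)·30.08 = -8.01.

μ = -8.01, σ = 30.08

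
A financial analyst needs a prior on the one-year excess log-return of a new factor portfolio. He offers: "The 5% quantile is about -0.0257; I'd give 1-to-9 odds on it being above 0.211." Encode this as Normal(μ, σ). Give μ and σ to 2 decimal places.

For Normal(μ,σ), the p-quantile is μ + z_p·σ. Here z_{0.05} = -1.645, z_{0.9} = 1.282.
So -0.0257 = μ − 1.645σ and 0.211 = μ + 1.282σ.
Subtracting: σ = (0.211 − -0.0257)/(1.282 − (-1.645)) = 0.08.
Then μ = -0.0257 − (-1.645)·0.08 = 0.11.

μ = 0.11, σ = 0.08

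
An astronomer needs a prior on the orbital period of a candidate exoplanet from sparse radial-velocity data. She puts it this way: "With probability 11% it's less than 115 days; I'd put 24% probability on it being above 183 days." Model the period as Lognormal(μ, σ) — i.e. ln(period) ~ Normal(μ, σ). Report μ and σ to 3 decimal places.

μ ≈ 5.040, σ ≈ 0.240

If T ~ Lognormal(μ,σ) then ln T ~ Normal(μ,σ), so the p-quantile of ln T is μ + z_p·σ.
ln(115) = 4.745 and ln(183) = 5.209; z_{0.11} = -1.227, z_{0.76} = 0.7063.
σ = (5.209 − 4.745)/(0.7063 − (-1.227)) = 0.240.
μ = 4.745 − (-1.227)·0.240 = 5.040.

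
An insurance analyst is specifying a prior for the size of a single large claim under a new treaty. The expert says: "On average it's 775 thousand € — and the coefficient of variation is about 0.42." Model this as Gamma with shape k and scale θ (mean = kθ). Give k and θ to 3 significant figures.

For Gamma(k, scale θ): mean = kθ, variance = kθ², so CV = 1/√k.
CV = 0.42, hence k = 1/CV² = 5.67.
Then θ = mean/k = 775/5.67 = 137.

k ≈ 5.67, θ ≈ 137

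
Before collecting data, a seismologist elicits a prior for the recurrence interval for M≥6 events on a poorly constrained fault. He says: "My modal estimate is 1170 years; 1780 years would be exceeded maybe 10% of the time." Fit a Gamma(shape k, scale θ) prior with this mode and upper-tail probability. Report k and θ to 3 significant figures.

Gamma(k,θ) with k>1 has mode (k−1)θ, so θ = 1170/(k−1).
Need P(X < 1780) = 0.9 with θ tied to k this way. Start at k = 2, θ = 1170: P(X<1780) ≈ 0.449.
Too low — raise k to concentrate. Iterating converges to k ≈ 11.6.
Then θ = 1170/(11.6−1) ≈ 111.

k ≈ 11.6, θ ≈ 111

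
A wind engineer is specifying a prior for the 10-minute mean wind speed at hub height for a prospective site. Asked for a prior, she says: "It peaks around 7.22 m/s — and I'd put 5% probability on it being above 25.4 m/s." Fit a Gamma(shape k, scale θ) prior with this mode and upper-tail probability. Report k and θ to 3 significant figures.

k ≈ 2.63, θ ≈ 4.43

Gamma(k,θ) with k>1 has mode (k−1)θ, so θ = 7.22/(k−1).
Need P(X < 25.4) = 0.95 with θ tied to k this way. Start at k = 2, θ = 7.22: P(X<25.4) ≈ 0.866.
Too low — raise k to concentrate. Iterating converges to k ≈ 2.63.
Then θ = 7.22/(2.63−1) ≈ 4.43.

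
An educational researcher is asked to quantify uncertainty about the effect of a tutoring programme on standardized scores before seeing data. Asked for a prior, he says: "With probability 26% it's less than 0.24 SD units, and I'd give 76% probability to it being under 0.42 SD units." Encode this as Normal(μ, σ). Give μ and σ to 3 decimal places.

μ = 0.326, σ = 0.133

The p-quantile of Normal(μ,σ) is μ + z_p·σ, with z_{0.26} = -0.6433 and z_{0.76} = 0.7063.
Eliminate σ: μ = (z₂·x₁ − z₁·x₂)/(z₂ − z₁) = (0.7063·0.24 − (-0.6433)·0.42)/1.35 = 0.326.
Then σ = (x₂ − x₁)/(z₂ − z₁) = (0.42 − 0.24)/1.35 = 0.133.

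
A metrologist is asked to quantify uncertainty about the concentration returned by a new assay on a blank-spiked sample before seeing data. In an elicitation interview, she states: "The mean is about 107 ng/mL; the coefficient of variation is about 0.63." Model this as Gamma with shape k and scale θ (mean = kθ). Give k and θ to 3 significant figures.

k ≈ 2.52, θ ≈ 42.5

For Gamma(k, scale θ): mean = kθ, variance = kθ², so CV = 1/√k.
CV = 0.63, hence k = 1/CV² = 2.52.
Then θ = mean/k = 107/2.52 = 42.5.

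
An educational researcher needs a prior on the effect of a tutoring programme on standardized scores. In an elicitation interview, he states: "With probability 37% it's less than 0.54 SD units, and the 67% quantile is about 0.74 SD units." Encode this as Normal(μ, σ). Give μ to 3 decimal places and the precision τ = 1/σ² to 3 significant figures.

μ = 0.626, τ = 14.9

The p-quantile of Normal(μ,σ) is μ + z_p·σ, with z_{0.37} = -0.3319 and z_{0.67} = 0.4399.
Eliminate σ: μ = (z₂·x₁ − z₁·x₂)/(z₂ − z₁) = (0.4399·0.54 − (-0.3319)·0.74)/0.7718 = 0.626.
Then σ = (x₂ − x₁)/(z₂ − z₁) = (0.74 − 0.54)/0.7718 = 0.259.
Precision τ = 1/σ² = 1/0.2591² = 14.9.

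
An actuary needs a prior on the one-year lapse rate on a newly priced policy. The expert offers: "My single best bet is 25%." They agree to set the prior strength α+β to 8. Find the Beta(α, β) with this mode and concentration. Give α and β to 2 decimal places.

α = 2.50, β = 5.50

For α,β > 1 the Beta mode is (α−1)/(α+β−2). With α+β = 8, the mode is (α−1)/6.
Set (α−1)/6 = 0.25 → α = 1 + 0.25·6 = 2.50.
β = 8 − α = 5.50.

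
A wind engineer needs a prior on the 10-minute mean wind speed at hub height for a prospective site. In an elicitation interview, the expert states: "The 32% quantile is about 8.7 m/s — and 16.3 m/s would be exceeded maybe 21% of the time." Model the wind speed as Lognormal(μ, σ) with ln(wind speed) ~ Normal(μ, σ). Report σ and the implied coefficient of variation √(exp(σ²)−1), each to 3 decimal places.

σ ≈ 0.493, CV ≈ 0.524

If T ~ Lognormal(μ,σ) then ln T ~ Normal(μ,σ), so the p-quantile of ln T is μ + z_p·σ.
ln(8.7) = 2.163 and ln(16.3) = 2.791; z_{0.32} = -0.4677, z_{0.79} = 0.8064.
σ = (2.791 − 2.163)/(0.8064 − (-0.4677)) = 0.493.
μ = 2.163 − (-0.4677)·0.493 = 2.394.
CV = √(exp(σ²)−1) = √(exp(0.2428)−1) = 0.524.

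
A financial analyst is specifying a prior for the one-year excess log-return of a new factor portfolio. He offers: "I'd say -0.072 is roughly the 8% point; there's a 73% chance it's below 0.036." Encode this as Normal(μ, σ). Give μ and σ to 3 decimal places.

μ = 0.003, σ = 0.054

The p-quantile of Normal(μ,σ) is μ + z_p·σ, with z_{0.08} = -1.405 and z_{0.73} = 0.6128.
Eliminate σ: μ = (z₂·x₁ − z₁·x₂)/(z₂ − z₁) = (0.6128·-0.072 − (-1.405)·0.036)/2.018 = 0.003.
Then σ = (x₂ − x₁)/(z₂ − z₁) = (0.036 − -0.072)/2.018 = 0.054.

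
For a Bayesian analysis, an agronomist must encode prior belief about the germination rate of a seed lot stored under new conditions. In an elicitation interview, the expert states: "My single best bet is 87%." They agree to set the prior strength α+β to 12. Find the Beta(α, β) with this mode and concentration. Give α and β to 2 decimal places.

α = 9.70, β = 2.30

For α,β > 1 the Beta mode is (α−1)/(α+β−2). With α+β = 12, the mode is (α−1)/10.
Set (α−1)/10 = 0.87 → α = 1 + 0.87·10 = 9.70.
β = 12 − α = 2.30.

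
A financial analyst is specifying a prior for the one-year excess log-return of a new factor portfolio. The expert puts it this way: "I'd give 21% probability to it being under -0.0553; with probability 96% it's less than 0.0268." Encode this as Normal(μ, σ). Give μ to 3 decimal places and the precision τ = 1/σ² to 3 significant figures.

The p-quantile of Normal(μ,σ) is μ + z_p·σ, with z_{0.21} = -0.8064 and z_{0.96} = 1.751.
Eliminate σ: μ = (z₂·x₁ − z₁·x₂)/(z₂ − z₁) = (1.751·-0.0553 − (-0.8064)·0.0268)/2.557 = -0.029.
Then σ = (x₂ − x₁)/(z₂ − z₁) = (0.0268 − -0.0553)/2.557 = 0.032.
Precision τ = 1/σ² = 1/0.03211² = 970.

μ = -0.029, τ = 970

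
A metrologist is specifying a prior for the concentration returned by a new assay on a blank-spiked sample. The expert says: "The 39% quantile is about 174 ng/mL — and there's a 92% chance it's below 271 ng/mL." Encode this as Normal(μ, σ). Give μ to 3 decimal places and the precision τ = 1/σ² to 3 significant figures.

For Normal(μ,σ), the p-quantile is μ + z_p·σ. Here z_{0.39} = -0.2793, z_{0.92} = 1.405.
So 174 = μ − 0.2793σ and 271 = μ + 1.405σ.
Subtracting: σ = (271 − 174)/(1.405 − (-0.2793)) = 57.588.
Then μ = 174 − (-0.2793)·57.588 = 190.085.
Precision τ = 1/σ² = 1/57.59² = 0.000302.

μ = 190.085, τ = 0.000302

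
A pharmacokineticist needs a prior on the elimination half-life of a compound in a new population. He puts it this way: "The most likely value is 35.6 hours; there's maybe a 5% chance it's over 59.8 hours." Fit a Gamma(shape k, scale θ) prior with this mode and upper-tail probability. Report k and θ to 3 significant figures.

k ≈ 11.4, θ ≈ 3.43

Gamma(k,θ) with k>1 has mode (k−1)θ, so θ = 35.6/(k−1).
Need P(X < 59.8) = 0.95 with θ tied to k this way. Start at k = 2, θ = 35.6: P(X<59.8) ≈ 0.500.
Too low — raise k to concentrate. Iterating converges to k ≈ 11.4.
Then θ = 35.6/(11.4−1) ≈ 3.43.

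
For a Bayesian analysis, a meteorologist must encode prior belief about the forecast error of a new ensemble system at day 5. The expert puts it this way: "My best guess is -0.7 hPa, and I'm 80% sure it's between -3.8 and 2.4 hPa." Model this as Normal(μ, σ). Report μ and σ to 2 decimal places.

μ = -0.70, σ = 2.42

A symmetric 80% interval runs μ ± z·σ with z = 1.282.
Half-width = 3.1, so σ = 3.1/1.282 = 2.42.
μ is the stated best guess, -0.70.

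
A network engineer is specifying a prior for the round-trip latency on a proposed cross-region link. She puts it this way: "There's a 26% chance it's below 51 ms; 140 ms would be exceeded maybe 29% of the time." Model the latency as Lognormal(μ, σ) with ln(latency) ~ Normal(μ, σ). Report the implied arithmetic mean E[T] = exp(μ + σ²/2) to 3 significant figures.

If T ~ Lognormal(μ,σ) then ln T ~ Normal(μ,σ), so the p-quantile of ln T is μ + z_p·σ.
ln(51) = 3.932 and ln(140) = 4.942; z_{0.26} = -0.6433, z_{0.71} = 0.5534.
σ = (4.942 − 3.932)/(0.5534 − (-0.6433)) = 0.844.
μ = 3.932 − (-0.6433)·0.844 = 4.475.
E[T] = exp(μ + σ²/2) = exp(4.475 + 0.3560) = 125 ms.

E[T] ≈ 125 ms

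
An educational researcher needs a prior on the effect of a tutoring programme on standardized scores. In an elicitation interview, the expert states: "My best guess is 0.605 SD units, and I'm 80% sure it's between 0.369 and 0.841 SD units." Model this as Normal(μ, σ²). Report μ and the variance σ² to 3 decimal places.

μ = 0.605, σ² = 0.034

A symmetric 80% interval runs μ ± z·σ with z = 1.282.
Half-width = 0.236, so σ = 0.236/1.282 = 0.1842 and σ² = 0.034.
μ is the stated best guess, 0.605.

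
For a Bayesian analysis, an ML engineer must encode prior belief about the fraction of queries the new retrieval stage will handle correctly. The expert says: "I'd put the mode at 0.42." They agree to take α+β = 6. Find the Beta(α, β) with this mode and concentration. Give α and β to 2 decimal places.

For α,β > 1 the Beta mode is (α−1)/(α+β−2). With α+β = 6, the mode is (α−1)/4.
Set (α−1)/4 = 0.42 → α = 1 + 0.42·4 = 2.68.
β = 6 − α = 3.32.

α = 2.68, β = 3.32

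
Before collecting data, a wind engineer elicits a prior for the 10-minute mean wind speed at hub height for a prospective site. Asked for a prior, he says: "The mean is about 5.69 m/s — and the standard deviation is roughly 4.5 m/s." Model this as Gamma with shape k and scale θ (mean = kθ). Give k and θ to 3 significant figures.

k ≈ 1.6, θ ≈ 3.56

For Gamma(k, scale θ): mean = kθ, variance = kθ², so CV = 1/√k.
CV = SD/mean = 4.5/5.69 = 0.7909, hence k = 1/CV² = 1.6.
Then θ = mean/k = 5.69/1.6 = 3.56.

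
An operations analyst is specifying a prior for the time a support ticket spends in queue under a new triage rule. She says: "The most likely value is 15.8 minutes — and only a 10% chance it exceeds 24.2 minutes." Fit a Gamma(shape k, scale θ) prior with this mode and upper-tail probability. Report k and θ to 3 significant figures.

k ≈ 11.3, θ ≈ 1.54

Gamma(k,θ) with k>1 has mode (k−1)θ, so θ = 15.8/(k−1).
Need P(X < 24.2) = 0.9 with θ tied to k this way. Start at k = 2, θ = 15.8: P(X<24.2) ≈ 0.453.
Too low — raise k to concentrate. Iterating converges to k ≈ 11.3.
Then θ = 15.8/(11.3−1) ≈ 1.54.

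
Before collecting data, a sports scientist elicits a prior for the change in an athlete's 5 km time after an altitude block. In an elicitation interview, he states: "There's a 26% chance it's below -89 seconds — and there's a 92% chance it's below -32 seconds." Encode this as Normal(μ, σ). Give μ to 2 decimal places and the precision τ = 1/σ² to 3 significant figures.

For Normal(μ,σ), the p-quantile is μ + z_p·σ. Here z_{0.26} = -0.6433, z_{0.92} = 1.405.
So -89 = μ − 0.6433σ and -32 = μ + 1.405σ.
Subtracting: σ = (-32 − -89)/(1.405 − (-0.6433)) = 27.83.
Then μ = -89 − (-0.6433)·27.83 = -71.10.
Precision τ = 1/σ² = 1/27.83² = 0.00129.

μ = -71.10, τ = 0.00129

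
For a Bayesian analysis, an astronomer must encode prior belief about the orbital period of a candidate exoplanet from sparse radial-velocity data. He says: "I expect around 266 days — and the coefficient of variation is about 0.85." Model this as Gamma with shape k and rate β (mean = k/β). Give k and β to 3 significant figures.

k ≈ 1.38, β ≈ 0.0052

For Gamma(k, rate β): mean = k/β, variance = k/β², so CV = 1/√k.
CV = 0.85, hence k = 1/CV² = 1.38.
Then β = k/mean = 1.38/266 = 0.0052.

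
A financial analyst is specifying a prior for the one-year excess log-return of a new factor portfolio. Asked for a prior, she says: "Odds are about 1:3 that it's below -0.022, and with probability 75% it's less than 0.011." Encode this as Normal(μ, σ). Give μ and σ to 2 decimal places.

μ = -0.01, σ = 0.02

The p-quantile of Normal(μ,σ) is μ + z_p·σ, with z_{0.25} = -0.6745 and z_{0.75} = 0.6745.
Eliminate σ: μ = (z₂·x₁ − z₁·x₂)/(z₂ − z₁) = (0.6745·-0.022 − (-0.6745)·0.011)/1.349 = -0.01.
Then σ = (x₂ − x₁)/(z₂ − z₁) = (0.011 − -0.022)/1.349 = 0.02.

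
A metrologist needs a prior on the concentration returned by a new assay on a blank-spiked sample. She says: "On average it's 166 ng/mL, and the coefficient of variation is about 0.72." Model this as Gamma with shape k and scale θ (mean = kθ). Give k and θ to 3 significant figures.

k ≈ 1.93, θ ≈ 86.1

For Gamma(k, scale θ): mean = kθ, variance = kθ², so CV = 1/√k.
CV = 0.72, hence k = 1/CV² = 1.93.
Then θ = mean/k = 166/1.93 = 86.1.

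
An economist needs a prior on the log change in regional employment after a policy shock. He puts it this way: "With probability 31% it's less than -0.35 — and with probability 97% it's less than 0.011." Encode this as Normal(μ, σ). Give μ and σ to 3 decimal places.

μ = -0.275, σ = 0.152

The p-quantile of Normal(μ,σ) is μ + z_p·σ, with z_{0.31} = -0.4959 and z_{0.97} = 1.881.
Eliminate σ: μ = (z₂·x₁ − z₁·x₂)/(z₂ − z₁) = (1.881·-0.35 − (-0.4959)·0.011)/2.377 = -0.275.
Then σ = (x₂ − x₁)/(z₂ − z₁) = (0.011 − -0.35)/2.377 = 0.152.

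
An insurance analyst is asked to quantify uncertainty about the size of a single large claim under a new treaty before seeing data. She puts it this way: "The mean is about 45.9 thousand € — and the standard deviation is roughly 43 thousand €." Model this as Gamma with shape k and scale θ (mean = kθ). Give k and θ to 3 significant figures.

For Gamma(k, scale θ): mean = kθ, variance = kθ², so CV = 1/√k.
CV = SD/mean = 43/45.9 = 0.9368, hence k = 1/CV² = 1.14.
Then θ = mean/k = 45.9/1.14 = 40.3.

k ≈ 1.14, θ ≈ 40.3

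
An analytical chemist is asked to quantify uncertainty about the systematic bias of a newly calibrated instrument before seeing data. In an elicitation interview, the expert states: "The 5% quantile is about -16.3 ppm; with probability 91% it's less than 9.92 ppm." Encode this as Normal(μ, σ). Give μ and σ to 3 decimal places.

μ = -1.855, σ = 8.782

The p-quantile of Normal(μ,σ) is μ + z_p·σ, with z_{0.05} = -1.645 and z_{0.91} = 1.341.
Eliminate σ: μ = (z₂·x₁ − z₁·x₂)/(z₂ − z₁) = (1.341·-16.3 − (-1.645)·9.92)/2.986 = -1.855.
Then σ = (x₂ − x₁)/(z₂ − z₁) = (9.92 − -16.3)/2.986 = 8.782.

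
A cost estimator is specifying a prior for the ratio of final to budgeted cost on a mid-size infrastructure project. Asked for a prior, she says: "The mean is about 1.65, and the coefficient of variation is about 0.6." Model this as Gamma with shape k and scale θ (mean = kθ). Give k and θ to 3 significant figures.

k ≈ 2.78, θ ≈ 0.594

For Gamma(k, scale θ): mean = kθ, variance = kθ², so CV = 1/√k.
CV = 0.6, hence k = 1/CV² = 2.78.
Then θ = mean/k = 1.65/2.78 = 0.594.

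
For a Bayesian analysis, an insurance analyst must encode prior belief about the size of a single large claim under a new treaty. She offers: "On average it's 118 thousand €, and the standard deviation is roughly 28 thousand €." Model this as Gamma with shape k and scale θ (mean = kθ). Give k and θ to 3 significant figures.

k ≈ 17.8, θ ≈ 6.64

For Gamma(k, scale θ): mean = kθ, variance = kθ², so CV = 1/√k.
CV = SD/mean = 28/118 = 0.2373, hence k = 1/CV² = 17.8.
Then θ = mean/k = 118/17.8 = 6.64.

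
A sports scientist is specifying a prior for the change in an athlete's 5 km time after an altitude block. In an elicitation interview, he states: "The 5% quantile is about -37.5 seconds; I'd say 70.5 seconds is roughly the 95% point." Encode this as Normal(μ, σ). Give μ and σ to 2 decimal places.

For Normal(μ,σ), the p-quantile is μ + z_p·σ. Here z_{0.05} = -1.645, z_{0.95} = 1.645.
So -37.5 = μ − 1.645σ and 70.5 = μ + 1.645σ.
Subtracting: σ = (70.5 − -37.5)/(1.645 − (-1.645)) = 32.83.
Then μ = -37.5 − (-1.645)·32.83 = 16.50.

μ = 16.50, σ = 32.83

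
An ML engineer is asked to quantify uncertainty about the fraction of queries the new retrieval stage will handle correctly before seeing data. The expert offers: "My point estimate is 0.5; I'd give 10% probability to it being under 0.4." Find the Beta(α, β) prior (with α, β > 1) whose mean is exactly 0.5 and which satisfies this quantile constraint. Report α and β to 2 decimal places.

With mean 0.5 fixed, write α = 0.5s, β = 0.5s where s = α+β.
Need P(θ < 0.4) = 0.1 under Beta(0.5s, 0.5s). Normal approximation: (q−m)/√(m(1−m)/s) ≈ z_{0.1} = -1.28, so s ≈ 0.5·0.5·(-1.28)²/(0.4−0.5)² = 41.1.
At s = 41.1: P(θ<0.4) ≈ 0.099. Adjusting to match 0.1 gives s ≈ 40.73.
So α = 0.5·40.73 ≈ 20.36, β = 0.5·40.73 ≈ 20.36.

α ≈ 20.36, β ≈ 20.36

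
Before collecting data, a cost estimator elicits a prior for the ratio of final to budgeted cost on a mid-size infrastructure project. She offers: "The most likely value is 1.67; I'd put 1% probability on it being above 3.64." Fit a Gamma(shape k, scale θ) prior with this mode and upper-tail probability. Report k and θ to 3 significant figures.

Gamma(k,θ) with k>1 has mode (k−1)θ, so θ = 1.67/(k−1).
Need P(X < 3.64) = 0.99 with θ tied to k this way. Start at k = 2, θ = 1.67: P(X<3.64) ≈ 0.640.
Too low — raise k to concentrate. Iterating converges to k ≈ 8.96.
Then θ = 1.67/(8.96−1) ≈ 0.21.

k ≈ 8.96, θ ≈ 0.21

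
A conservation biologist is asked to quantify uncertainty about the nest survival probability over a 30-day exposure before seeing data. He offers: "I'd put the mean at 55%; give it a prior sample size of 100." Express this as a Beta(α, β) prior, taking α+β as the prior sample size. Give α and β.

Under the effective-sample-size interpretation, Beta(α, β) has prior mean α/(α+β) and prior sample size α+β.
So α+β = 100 and α/(α+β) = 0.55, giving α = 0.55·100 = 55 and β = 100 − 55 = 45.

α = 55, β = 45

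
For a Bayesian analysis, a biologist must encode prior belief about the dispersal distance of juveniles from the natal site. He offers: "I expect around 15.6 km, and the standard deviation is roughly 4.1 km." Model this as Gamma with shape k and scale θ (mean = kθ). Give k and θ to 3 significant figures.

For Gamma(k, scale θ): mean = kθ, variance = kθ², so CV = 1/√k.
CV = SD/mean = 4.1/15.6 = 0.2628, hence k = 1/CV² = 14.5.
Then θ = mean/k = 15.6/14.5 = 1.08.

k ≈ 14.5, θ ≈ 1.08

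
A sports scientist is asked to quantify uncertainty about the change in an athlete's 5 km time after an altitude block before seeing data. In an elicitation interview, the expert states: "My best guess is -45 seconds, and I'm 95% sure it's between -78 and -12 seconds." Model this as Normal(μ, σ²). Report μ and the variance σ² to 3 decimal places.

μ = -45.000, σ² = 283.486

A symmetric 95% interval runs μ ± z·σ with z = 1.96.
Half-width = 33, so σ = 33/1.96 = 16.8370 and σ² = 283.486.
μ is the stated best guess, -45.000.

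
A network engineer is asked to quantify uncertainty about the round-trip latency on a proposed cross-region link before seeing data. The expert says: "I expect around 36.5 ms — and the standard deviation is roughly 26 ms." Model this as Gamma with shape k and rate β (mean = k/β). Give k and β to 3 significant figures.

k ≈ 1.97, β ≈ 0.054

For Gamma(k, rate β): mean = k/β, variance = k/β², so CV = 1/√k.
CV = SD/mean = 26/36.5 = 0.7123, hence k = 1/CV² = 1.97.
Then β = k/mean = 1.97/36.5 = 0.054.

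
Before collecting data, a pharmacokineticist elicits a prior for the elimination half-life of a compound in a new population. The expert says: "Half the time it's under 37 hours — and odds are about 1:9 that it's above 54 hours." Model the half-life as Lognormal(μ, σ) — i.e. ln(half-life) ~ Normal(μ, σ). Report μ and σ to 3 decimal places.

If T ~ Lognormal(μ,σ) then ln T ~ Normal(μ,σ), so the p-quantile of ln T is μ + z_p·σ.
ln(37) = 3.611 and ln(54) = 3.989; z_{0.5} = 0, z_{0.9} = 1.282.
σ = (3.989 − 3.611)/(1.282 − (0)) = 0.295.
μ = 3.611 − (0)·0.295 = 3.611.

μ ≈ 3.611, σ ≈ 0.295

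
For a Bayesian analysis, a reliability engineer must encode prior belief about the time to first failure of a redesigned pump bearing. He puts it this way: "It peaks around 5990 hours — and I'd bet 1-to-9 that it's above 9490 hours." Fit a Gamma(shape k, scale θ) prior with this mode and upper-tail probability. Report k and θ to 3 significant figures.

Gamma(k,θ) with k>1 has mode (k−1)θ, so θ = 5990/(k−1).
Need P(X < 9490) = 0.9 with θ tied to k this way. Start at k = 2, θ = 5990: P(X<9490) ≈ 0.470.
Too low — raise k to concentrate. Iterating converges to k ≈ 9.86.
Then θ = 5990/(9.86−1) ≈ 676.

k ≈ 9.86, θ ≈ 676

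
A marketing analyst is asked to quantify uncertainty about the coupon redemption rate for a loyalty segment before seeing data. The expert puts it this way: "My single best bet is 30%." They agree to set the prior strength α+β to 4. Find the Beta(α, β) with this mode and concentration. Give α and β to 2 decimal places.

α = 1.60, β = 2.40

For α,β > 1 the Beta mode is (α−1)/(α+β−2). With α+β = 4, the mode is (α−1)/2.
Set (α−1)/2 = 0.3 → α = 1 + 0.3·2 = 1.60.
β = 4 − α = 2.40.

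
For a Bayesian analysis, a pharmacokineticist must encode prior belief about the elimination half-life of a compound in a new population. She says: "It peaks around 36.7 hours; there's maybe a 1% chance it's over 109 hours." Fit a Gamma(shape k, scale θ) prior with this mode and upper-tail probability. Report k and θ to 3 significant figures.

k ≈ 4.81, θ ≈ 9.64

Gamma(k,θ) with k>1 has mode (k−1)θ, so θ = 36.7/(k−1).
Need P(X < 109) = 0.99 with θ tied to k this way. Start at k = 2, θ = 36.7: P(X<109) ≈ 0.796.
Too low — raise k to concentrate. Iterating converges to k ≈ 4.81.
Then θ = 36.7/(4.81−1) ≈ 9.64.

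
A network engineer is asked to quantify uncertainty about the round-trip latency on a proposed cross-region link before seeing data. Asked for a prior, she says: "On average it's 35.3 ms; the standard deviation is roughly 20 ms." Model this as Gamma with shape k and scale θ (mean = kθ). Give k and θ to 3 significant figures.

For Gamma(k, scale θ): mean = kθ, variance = kθ², so CV = 1/√k.
CV = SD/mean = 20/35.3 = 0.5666, hence k = 1/CV² = 3.12.
Then θ = mean/k = 35.3/3.12 = 11.3.

k ≈ 3.12, θ ≈ 11.3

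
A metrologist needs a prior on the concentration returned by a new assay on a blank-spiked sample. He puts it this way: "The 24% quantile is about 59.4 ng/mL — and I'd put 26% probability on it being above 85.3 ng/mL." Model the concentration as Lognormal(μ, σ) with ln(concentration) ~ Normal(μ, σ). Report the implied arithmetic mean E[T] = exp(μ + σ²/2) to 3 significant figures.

If T ~ Lognormal(μ,σ) then ln T ~ Normal(μ,σ), so the p-quantile of ln T is μ + z_p·σ.
ln(59.4) = 4.084 and ln(85.3) = 4.446; z_{0.24} = -0.7063, z_{0.74} = 0.6433.
σ = (4.446 − 4.084)/(0.6433 − (-0.7063)) = 0.268.
μ = 4.084 − (-0.7063)·0.268 = 4.274.
E[T] = exp(μ + σ²/2) = exp(4.274 + 0.0359) = 74.4 ng/mL.

E[T] ≈ 74.4 ng/mL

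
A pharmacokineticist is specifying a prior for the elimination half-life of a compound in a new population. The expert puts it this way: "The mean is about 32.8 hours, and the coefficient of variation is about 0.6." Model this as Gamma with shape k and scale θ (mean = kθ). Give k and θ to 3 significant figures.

k ≈ 2.78, θ ≈ 11.8

For Gamma(k, scale θ): mean = kθ, variance = kθ², so CV = 1/√k.
CV = 0.6, hence k = 1/CV² = 2.78.
Then θ = mean/k = 32.8/2.78 = 11.8.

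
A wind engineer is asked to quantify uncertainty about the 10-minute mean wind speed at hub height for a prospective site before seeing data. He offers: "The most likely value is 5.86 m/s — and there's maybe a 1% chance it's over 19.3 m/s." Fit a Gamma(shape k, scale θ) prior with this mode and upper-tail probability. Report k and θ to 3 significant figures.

Gamma(k,θ) with k>1 has mode (k−1)θ, so θ = 5.86/(k−1).
Need P(X < 19.3) = 0.99 with θ tied to k this way. Start at k = 2, θ = 5.86: P(X<19.3) ≈ 0.841.
Too low — raise k to concentrate. Iterating converges to k ≈ 4.1.
Then θ = 5.86/(4.1−1) ≈ 1.89.

k ≈ 4.1, θ ≈ 1.89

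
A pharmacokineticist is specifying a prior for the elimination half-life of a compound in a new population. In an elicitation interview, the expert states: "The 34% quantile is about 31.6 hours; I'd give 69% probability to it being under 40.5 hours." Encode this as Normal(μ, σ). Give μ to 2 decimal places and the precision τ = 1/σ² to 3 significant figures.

μ = 35.64, τ = 0.0104

For Normal(μ,σ), the p-quantile is μ + z_p·σ. Here z_{0.34} = -0.4125, z_{0.69} = 0.4959.
So 31.6 = μ − 0.4125σ and 40.5 = μ + 0.4959σ.
Subtracting: σ = (40.5 − 31.6)/(0.4959 − (-0.4125)) = 9.80.
Then μ = 31.6 − (-0.4125)·9.80 = 35.64.
Precision τ = 1/σ² = 1/9.798² = 0.0104.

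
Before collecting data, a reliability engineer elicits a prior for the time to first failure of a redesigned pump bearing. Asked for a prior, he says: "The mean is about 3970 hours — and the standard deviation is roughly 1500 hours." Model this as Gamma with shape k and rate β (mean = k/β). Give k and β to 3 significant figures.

k ≈ 7, β ≈ 0.00176

For Gamma(k, rate β): mean = k/β, variance = k/β², so CV = 1/√k.
CV = SD/mean = 1500/3970 = 0.3778, hence k = 1/CV² = 7.
Then β = k/mean = 7/3970 = 0.00176.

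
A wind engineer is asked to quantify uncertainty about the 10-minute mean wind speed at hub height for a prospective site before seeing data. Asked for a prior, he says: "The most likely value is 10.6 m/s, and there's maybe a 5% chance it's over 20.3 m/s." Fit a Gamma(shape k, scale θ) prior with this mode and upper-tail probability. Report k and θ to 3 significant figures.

k ≈ 7.58, θ ≈ 1.61

Gamma(k,θ) with k>1 has mode (k−1)θ, so θ = 10.6/(k−1).
Need P(X < 20.3) = 0.95 with θ tied to k this way. Start at k = 2, θ = 10.6: P(X<20.3) ≈ 0.571.
Too low — raise k to concentrate. Iterating converges to k ≈ 7.58.
Then θ = 10.6/(7.58−1) ≈ 1.61.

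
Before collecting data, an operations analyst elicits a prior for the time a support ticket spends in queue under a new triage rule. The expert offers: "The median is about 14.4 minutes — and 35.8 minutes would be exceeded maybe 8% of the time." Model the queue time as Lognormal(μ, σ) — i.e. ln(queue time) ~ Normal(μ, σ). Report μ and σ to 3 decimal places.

If T ~ Lognormal(μ,σ) then ln T ~ Normal(μ,σ), so the p-quantile of ln T is μ + z_p·σ.
ln(14.4) = 2.667 and ln(35.8) = 3.578; z_{0.5} = 0, z_{0.92} = 1.405.
σ = (3.578 − 2.667)/(1.405 − (0)) = 0.648.
μ = 2.667 − (0)·0.648 = 2.667.

μ ≈ 2.667, σ ≈ 0.648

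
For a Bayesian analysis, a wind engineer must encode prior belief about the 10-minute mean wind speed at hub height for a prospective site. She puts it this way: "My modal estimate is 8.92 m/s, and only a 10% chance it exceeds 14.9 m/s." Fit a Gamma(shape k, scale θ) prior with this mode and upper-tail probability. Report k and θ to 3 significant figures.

k ≈ 8.18, θ ≈ 1.24

Gamma(k,θ) with k>1 has mode (k−1)θ, so θ = 8.92/(k−1).
Need P(X < 14.9) = 0.9 with θ tied to k this way. Start at k = 2, θ = 8.92: P(X<14.9) ≈ 0.498.
Too low — raise k to concentrate. Iterating converges to k ≈ 8.18.
Then θ = 8.92/(8.18−1) ≈ 1.24.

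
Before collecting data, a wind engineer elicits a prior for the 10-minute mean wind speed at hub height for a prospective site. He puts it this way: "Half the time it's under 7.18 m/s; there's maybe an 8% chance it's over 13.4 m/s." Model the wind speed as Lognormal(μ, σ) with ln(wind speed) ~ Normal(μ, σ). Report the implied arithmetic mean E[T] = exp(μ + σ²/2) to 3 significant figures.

E[T] ≈ 7.92 m/s

If T ~ Lognormal(μ,σ) then ln T ~ Normal(μ,σ), so the p-quantile of ln T is μ + z_p·σ.
ln(7.18) = 1.971 and ln(13.4) = 2.595; z_{0.5} = 0, z_{0.92} = 1.405.
σ = (2.595 − 1.971)/(1.405 − (0)) = 0.444.
μ = 1.971 − (0)·0.444 = 1.971.
E[T] = exp(μ + σ²/2) = exp(1.971 + 0.0986) = 7.92 m/s.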